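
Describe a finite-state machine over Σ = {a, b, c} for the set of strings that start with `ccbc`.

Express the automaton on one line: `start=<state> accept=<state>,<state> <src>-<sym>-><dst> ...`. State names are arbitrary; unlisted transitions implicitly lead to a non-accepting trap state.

start=S0 accept=S4 S0-a->S5 S0-b->S5 S0-c->S1 S1-a->S5 S1-b->S5 S1-c->S2 S2-a->S5 S2-b->S3 S2-c->S5 S3-a->S5 S3-b->S5 S3-c->S4 S4-a->S4 S4-b->S4 S4-c->S4 S5-a->S5 S5-b->S5 S5-c->S5

Check the first 4 symbols one by one: S0 through S3 record how many have matched `ccbc` so far; any wrong symbol goes to the dead state S5. After all 4 match we enter the accepting sink S4.
With 6 states:
        a   b   c  
>  S0   S5  S5  S1 
   S1   S5  S5  S2 
   S2   S5  S3  S5 
   S3   S5  S5  S4 
 * S4   S4  S4  S4 
   S5   S5  S5  S5 
(> = start, * = accepting)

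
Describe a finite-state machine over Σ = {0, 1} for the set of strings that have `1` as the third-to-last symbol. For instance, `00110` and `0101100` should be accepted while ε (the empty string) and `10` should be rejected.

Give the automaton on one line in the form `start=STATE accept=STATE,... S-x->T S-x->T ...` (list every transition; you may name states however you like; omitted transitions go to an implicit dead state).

start=A accept=L,M,N,O A-0->B A-1->C B-0->D B-1->E C-0->F C-1->G D-0->H D-1->I E-0->J E-1->K F-0->L F-1->M G-0->N G-1->O H-0->H H-1->I I-0->J I-1->K J-0->L J-1->M K-0->N K-1->O L-0->H L-1->I M-0->J M-1->K N-0->L N-1->M O-0->N O-1->O

A DFA must remember the last 3 symbols (since which symbol is third-to-last isn't known until the input ends). Use one state per possible window of the last ≤3 symbols; accept from those whose window starts with `1`.
A 15-state machine:
       0  1 
>  A   B  C 
   B   D  E 
   C   F  G 
   D   H  I 
   E   J  K 
   F   L  M 
   G   N  O 
   H   H  I 
   I   J  K 
   J   L  M 
   K   N  O 
 * L   H  I 
 * M   J  K 
 * N   L  M 
 * O   N  O 
(> = start, * = accepting)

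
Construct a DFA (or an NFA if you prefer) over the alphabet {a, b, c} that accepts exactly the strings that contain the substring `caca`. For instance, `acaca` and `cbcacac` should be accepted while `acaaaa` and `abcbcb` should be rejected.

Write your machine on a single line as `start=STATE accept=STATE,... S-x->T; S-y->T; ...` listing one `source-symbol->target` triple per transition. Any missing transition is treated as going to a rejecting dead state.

States S0..S3 record the length of the longest prefix of `caca` that matches the current input suffix. Reaching S4 means `caca` has been seen, and we stay there forever. Accept from S4.
        a   b   c  
>  S0   S0  S0  S1 
   S1   S2  S0  S1 
   S2   S0  S0  S3 
   S3   S4  S0  S1 
 * S4   S4  S4  S4 
(> = start, * = accepting)

start=S0; accept=S4; S0-a->S0; S0-b->S0; S0-c->S1; S1-a->S2; S1-b->S0; S1-c->S1; S2-a->S0; S2-b->S0; S2-c->S3; S3-a->S4; S3-b->S0; S3-c->S1; S4-a->S4; S4-b->S4; S4-c->S4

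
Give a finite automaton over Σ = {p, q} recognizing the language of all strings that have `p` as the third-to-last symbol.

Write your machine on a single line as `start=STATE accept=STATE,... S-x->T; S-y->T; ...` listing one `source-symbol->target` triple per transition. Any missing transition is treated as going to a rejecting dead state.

A DFA must remember the last 3 symbols (since which symbol is third-to-last isn't known until the input ends). Use one state per possible window of the last ≤3 symbols; accept from those whose window starts with `p`.
A 15-state machine:
          p    q  
>  S0     S1   S2 
   S1     S3   S4 
   S2     S5   S6 
   S3     S7   S8 
   S4     S9  S10 
   S5    S11  S12 
   S6    S13  S14 
 * S7     S7   S8 
 * S8     S9  S10 
 * S9    S11  S12 
 * S10   S13  S14 
   S11    S7   S8 
   S12    S9  S10 
   S13   S11  S12 
   S14   S13  S14 
(> = start, * = accepting)

start=S0; accept=S7,S8,S9,S10; S0-p->S1; S0-q->S2; S1-p->S3; S1-q->S4; S2-p->S5; S2-q->S6; S3-p->S7; S3-q->S8; S4-p->S9; S4-q->S10; S5-p->S11; S5-q->S12; S6-p->S13; S6-q->S14; S7-p->S7; S7-q->S8; S8-p->S9; S8-q->S10; S9-p->S11; S9-q->S12; S10-p->S13; S10-q->S14; S11-p->S7; S11-q->S8; S12-p->S9; S12-q->S10; S13-p->S11; S13-q->S12; S14-p->S13; S14-q->S14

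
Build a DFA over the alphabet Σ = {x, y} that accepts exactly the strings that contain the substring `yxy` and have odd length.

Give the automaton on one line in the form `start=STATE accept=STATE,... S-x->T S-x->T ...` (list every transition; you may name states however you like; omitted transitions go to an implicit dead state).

Run two small machines in parallel and take their product. One (4 states) tracks whether and how much of `yxy` has been seen; the other (2 states) tracks the input length modulo 2. Each combined state is a pair, one component from each; accept when both components accept.
8 states suffice.
        x   y  
>  S0   S1  S2 
   S1   S0  S3 
   S2   S4  S3 
   S3   S5  S2 
   S4   S1  S6 
   S5   S0  S7 
 * S6   S7  S7 
   S7   S6  S6 
(> = start, * = accepting)

start=S0 accept=S6 S0-x->S1 S0-y->S2 S1-x->S0 S1-y->S3 S2-x->S4 S2-y->S3 S3-x->S5 S3-y->S2 S4-x->S1 S4-y->S6 S5-x->S0 S5-y->S7 S6-x->S7 S6-y->S7 S7-x->S6 S7-y->S6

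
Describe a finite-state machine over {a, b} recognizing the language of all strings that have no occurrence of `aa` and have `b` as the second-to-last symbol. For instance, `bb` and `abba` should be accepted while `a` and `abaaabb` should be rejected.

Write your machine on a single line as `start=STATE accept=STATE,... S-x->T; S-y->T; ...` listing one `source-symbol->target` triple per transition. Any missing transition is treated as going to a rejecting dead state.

Run two small machines in parallel and take their product. One (3 states) tracks partial matches of the forbidden pattern `aa`; the other (7 states) tracks the last 2 symbols read. Each combined state is a pair, one component from each; accept when both components accept. Minimizing collapses redundant product states.
6 states suffice.
        a   b  
>  q0   q1  q2 
   q1   q3  q2 
   q2   q4  q5 
   q3   q3  q3 
 * q4   q3  q2 
 * q5   q4  q5 
(> = start, * = accepting)

start=q0; accept=q4,q5; q0-a->q1; q0-b->q2; q1-a->q3; q1-b->q2; q2-a->q4; q2-b->q5; q3-a->q3; q3-b->q3; q4-a->q3; q4-b->q2; q5-a->q4; q5-b->q5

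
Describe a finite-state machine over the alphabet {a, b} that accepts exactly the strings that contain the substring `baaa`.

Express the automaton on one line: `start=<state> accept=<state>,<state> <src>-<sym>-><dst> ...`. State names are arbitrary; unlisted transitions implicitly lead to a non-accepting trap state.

Track how much of `baaa` has been matched so far: state q0 is no progress, q4 is the absorbing accept state reached once `baaa` has occurred. Intermediate states record partial matches; on a mismatch, fall back to the longest reusable overlap.
5 states suffice.
        a   b  
>  q0   q0  q1 
   q1   q2  q1 
   q2   q3  q1 
   q3   q4  q1 
 * q4   q4  q4 
(> = start, * = accepting)

start=q0 accept=q4 q0-a->q0 q0-b->q1 q1-a->q2 q1-b->q1 q2-a->q3 q2-b->q1 q3-a->q4 q3-b->q1 q4-a->q4 q4-b->q4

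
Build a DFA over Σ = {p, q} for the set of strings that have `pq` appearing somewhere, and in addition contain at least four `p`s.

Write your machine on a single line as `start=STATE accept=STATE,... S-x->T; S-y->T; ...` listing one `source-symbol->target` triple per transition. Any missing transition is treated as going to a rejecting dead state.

start=A; accept=I; A-p->B; A-q->A; B-p->C; B-q->D; C-p->E; C-q->F; D-p->F; D-q->D; E-p->G; E-q->H; F-p->H; F-q->F; G-p->G; G-q->I; H-p->I; H-q->H; I-p->I; I-q->I

Handle the two conditions separately and then intersect. One (3 states) tracks whether and how much of `pq` has been seen; the other (6 states) tracks the count of `p`s, saturating at 5. Each combined state is a pair, one component from each; accept when both components accept. After merging equivalent states the machine shrinks.
With 9 states:
       p  q 
>  A   B  A 
   B   C  D 
   C   E  F 
   D   F  D 
   E   G  H 
   F   H  F 
   G   G  I 
   H   I  H 
 * I   I  I 
(> = start, * = accepting)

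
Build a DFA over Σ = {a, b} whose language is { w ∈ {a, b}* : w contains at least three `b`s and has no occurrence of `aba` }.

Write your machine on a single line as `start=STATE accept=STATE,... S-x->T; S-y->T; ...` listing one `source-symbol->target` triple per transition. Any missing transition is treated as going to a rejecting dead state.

start=q0; accept=q9,q10,q11; q0-a->q1; q0-b->q2; q1-a->q1; q1-b->q3; q2-a->q4; q2-b->q5; q3-a->q6; q3-b->q5; q4-a->q4; q4-b->q7; q5-a->q8; q5-b->q9; q6-a->q6; q6-b->q6; q7-a->q6; q7-b->q9; q8-a->q8; q8-b->q10; q9-a->q11; q9-b->q9; q10-a->q6; q10-b->q9; q11-a->q11; q11-b->q10

Run two small machines in parallel and take their product. One (5 states) tracks the count of `b`s, saturating at 4; the other (4 states) tracks partial matches of the forbidden pattern `aba`. Each combined state is a pair, one component from each; accept when both components accept. Minimizing collapses redundant product states.
With 12 states:
          a    b  
>  q0     q1   q2 
   q1     q1   q3 
   q2     q4   q5 
   q3     q6   q5 
   q4     q4   q7 
   q5     q8   q9 
   q6     q6   q6 
   q7     q6   q9 
   q8     q8  q10 
 * q9    q11   q9 
 * q10    q6   q9 
 * q11   q11  q10 
(> = start, * = accepting)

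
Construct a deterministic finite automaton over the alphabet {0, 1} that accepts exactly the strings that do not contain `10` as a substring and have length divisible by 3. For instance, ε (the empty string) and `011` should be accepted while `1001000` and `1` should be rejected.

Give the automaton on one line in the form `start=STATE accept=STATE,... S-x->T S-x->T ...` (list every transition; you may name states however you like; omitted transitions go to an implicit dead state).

start=S0 accept=S0,S6 S0-0->S1 S0-1->S2 S1-0->S3 S1-1->S4 S2-0->S5 S2-1->S4 S3-0->S0 S3-1->S6 S4-0->S5 S4-1->S6 S5-0->S5 S5-1->S5 S6-0->S5 S6-1->S2

Build one automaton per condition and run them in lockstep. One (3 states) tracks partial matches of the forbidden pattern `10`; the other (3 states) tracks the input length modulo 3. Each combined state is a pair, one component from each; accept when both components accept. After merging equivalent states the machine shrinks.
A 7-state machine:
        0   1  
>* S0   S1  S2 
   S1   S3  S4 
   S2   S5  S4 
   S3   S0  S6 
   S4   S5  S6 
   S5   S5  S5 
 * S6   S5  S2 
(> = start, * = accepting)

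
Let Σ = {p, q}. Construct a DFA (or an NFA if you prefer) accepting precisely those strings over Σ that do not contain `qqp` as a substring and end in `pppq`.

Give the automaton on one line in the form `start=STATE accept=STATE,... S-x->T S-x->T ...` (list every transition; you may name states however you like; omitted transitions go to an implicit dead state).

Build one automaton per condition and run them in lockstep. The first has 4 states tracking partial matches of the forbidden pattern `qqp`; the second has 5 states tracking how much of the suffix `pppq` has currently been matched. A product state is a pair (one from each), accepting exactly when both do.
With 12 states:
          p    q  
>  S0     S1   S2 
   S1     S3   S2 
   S2     S1   S4 
   S3     S5   S2 
   S4     S6   S4 
   S5     S5   S7 
   S6     S8   S9 
 * S7     S1   S4 
   S8    S10   S9 
   S9     S6   S9 
   S10   S10  S11 
   S11    S6   S9 
(> = start, * = accepting)

start=S0 accept=S7 S0-p->S1 S0-q->S2 S1-p->S3 S1-q->S2 S2-p->S1 S2-q->S4 S3-p->S5 S3-q->S2 S4-p->S6 S4-q->S4 S5-p->S5 S5-q->S7 S6-p->S8 S6-q->S9 S7-p->S1 S7-q->S4 S8-p->S10 S8-q->S9 S9-p->S6 S9-q->S9 S10-p->S10 S10-q->S11 S11-p->S6 S11-q->S9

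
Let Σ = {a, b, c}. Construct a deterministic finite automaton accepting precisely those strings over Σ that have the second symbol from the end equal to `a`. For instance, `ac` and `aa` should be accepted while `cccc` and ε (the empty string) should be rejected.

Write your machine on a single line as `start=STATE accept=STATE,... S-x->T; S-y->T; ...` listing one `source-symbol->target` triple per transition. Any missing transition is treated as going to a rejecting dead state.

A DFA must remember the last 2 symbols (since which symbol is second-to-last isn't known until the input ends). Use one state per possible window of the last ≤2 symbols; accept from those whose window starts with `a`.
          a    b    c  
>  s0     s1   s2   s3 
   s1     s4   s5   s6 
   s2     s7   s8   s9 
   s3    s10  s11  s12 
 * s4     s4   s5   s6 
 * s5     s7   s8   s9 
 * s6    s10  s11  s12 
   s7     s4   s5   s6 
   s8     s7   s8   s9 
   s9    s10  s11  s12 
   s10    s4   s5   s6 
   s11    s7   s8   s9 
   s12   s10  s11  s12 
(> = start, * = accepting)

start=s0; accept=s4,s5,s6; s0-a->s1; s0-b->s2; s0-c->s3; s1-a->s4; s1-b->s5; s1-c->s6; s2-a->s7; s2-b->s8; s2-c->s9; s3-a->s10; s3-b->s11; s3-c->s12; s4-a->s4; s4-b->s5; s4-c->s6; s5-a->s7; s5-b->s8; s5-c->s9; s6-a->s10; s6-b->s11; s6-c->s12; s7-a->s4; s7-b->s5; s7-c->s6; s8-a->s7; s8-b->s8; s8-c->s9; s9-a->s10; s9-b->s11; s9-c->s12; s10-a->s4; s10-b->s5; s10-c->s6; s11-a->s7; s11-b->s8; s11-c->s9; s12-a->s10; s12-b->s11; s12-c->s12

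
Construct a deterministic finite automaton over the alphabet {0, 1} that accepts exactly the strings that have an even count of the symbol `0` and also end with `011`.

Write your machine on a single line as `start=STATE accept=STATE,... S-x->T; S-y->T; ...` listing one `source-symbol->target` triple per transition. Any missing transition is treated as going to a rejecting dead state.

start=S0; accept=S4; S0-0->S1; S0-1->S0; S1-0->S2; S1-1->S1; S2-0->S1; S2-1->S3; S3-0->S1; S3-1->S4; S4-0->S1; S4-1->S0

Run two small machines in parallel and take their product. The first has 2 states tracking the count of `0`s modulo 2; the second has 4 states tracking how much of the suffix `011` has currently been matched. A product state is a pair (one from each), accepting exactly when both do. Equivalent product states are then merged.
With 5 states:
        0   1  
>  S0   S1  S0 
   S1   S2  S1 
   S2   S1  S3 
   S3   S1  S4 
 * S4   S1  S0 
(> = start, * = accepting)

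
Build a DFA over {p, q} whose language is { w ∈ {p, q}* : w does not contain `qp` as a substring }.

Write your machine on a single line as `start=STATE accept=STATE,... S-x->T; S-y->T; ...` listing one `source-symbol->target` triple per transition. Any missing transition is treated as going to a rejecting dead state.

This is the complement of 'contains `qp`'. Use the same substring-matching states — s0 through s2 holding how much of `qp` has just been matched — but flip the accepting set: everything except the trap s2 accepts.
With 3 states:
        p   q  
>* s0   s0  s1 
 * s1   s2  s1 
   s2   s2  s2 
(> = start, * = accepting)

start=s0; accept=s0,s1; s0-p->s0; s0-q->s1; s1-p->s2; s1-q->s1; s2-p->s2; s2-q->s2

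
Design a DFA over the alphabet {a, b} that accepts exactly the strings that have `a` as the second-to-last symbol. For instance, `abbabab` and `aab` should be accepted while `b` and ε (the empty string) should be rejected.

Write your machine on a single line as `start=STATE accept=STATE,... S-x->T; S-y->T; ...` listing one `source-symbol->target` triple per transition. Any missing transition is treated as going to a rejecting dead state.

start=s0; accept=s3,s4; s0-a->s1; s0-b->s2; s1-a->s3; s1-b->s4; s2-a->s5; s2-b->s6; s3-a->s3; s3-b->s4; s4-a->s5; s4-b->s6; s5-a->s3; s5-b->s4; s6-a->s5; s6-b->s6

Because acceptance depends on a position counted from the end, the machine has to buffer the most recent 2 symbols. Make each state the string of the last up-to-2 symbols read; on input `x` shift the window left and append `x`. Accept when the buffered window has length 2 and begins with `a`.
With 7 states:
        a   b  
>  s0   s1  s2 
   s1   s3  s4 
   s2   s5  s6 
 * s3   s3  s4 
 * s4   s5  s6 
   s5   s3  s4 
   s6   s5  s6 
(> = start, * = accepting)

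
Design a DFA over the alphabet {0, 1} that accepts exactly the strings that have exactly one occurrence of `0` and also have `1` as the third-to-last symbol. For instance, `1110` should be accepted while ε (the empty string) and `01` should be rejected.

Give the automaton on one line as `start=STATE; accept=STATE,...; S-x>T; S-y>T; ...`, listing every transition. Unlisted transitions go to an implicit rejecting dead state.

start=s0; accept=s8,s9,s10; s0-0>s1; s0-1>s2; s1-0>s3; s1-1>s4; s2-0>s5; s2-1>s6; s3-0>s3; s3-1>s3; s4-0>s3; s4-1>s7; s5-0>s3; s5-1>s8; s6-0>s9; s6-1>s6; s7-0>s3; s7-1>s10; s8-0>s3; s8-1>s7; s9-0>s3; s9-1>s8; s10-0>s3; s10-1>s10

Handle the two conditions separately and then intersect. One (3 states) tracks the count of `0`s, saturating at 2; the other (15 states) tracks the last 3 symbols read. Each combined state is a pair, one component from each; accept when both components accept. Minimizing collapses redundant product states.
With 11 states:
          0    1  
>  s0     s1   s2 
   s1     s3   s4 
   s2     s5   s6 
   s3     s3   s3 
   s4     s3   s7 
   s5     s3   s8 
   s6     s9   s6 
   s7     s3  s10 
 * s8     s3   s7 
 * s9     s3   s8 
 * s10    s3  s10 
(> = start, * = accepting)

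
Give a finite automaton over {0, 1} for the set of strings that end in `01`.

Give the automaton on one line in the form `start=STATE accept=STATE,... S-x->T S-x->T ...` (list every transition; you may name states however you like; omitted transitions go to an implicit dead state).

Let each state record the length of the longest suffix of the input read so far that is also a prefix of `01`. B means the last symbol is `0`; C means the last 2 symbols are `01`. Accept only at C, where the string currently ends in `01`.
A 3-state machine:
       0  1 
>  A   B  A 
   B   B  C 
 * C   B  A 
(> = start, * = accepting)

start=A accept=C A-0->B A-1->A B-0->B B-1->C C-0->B C-1->A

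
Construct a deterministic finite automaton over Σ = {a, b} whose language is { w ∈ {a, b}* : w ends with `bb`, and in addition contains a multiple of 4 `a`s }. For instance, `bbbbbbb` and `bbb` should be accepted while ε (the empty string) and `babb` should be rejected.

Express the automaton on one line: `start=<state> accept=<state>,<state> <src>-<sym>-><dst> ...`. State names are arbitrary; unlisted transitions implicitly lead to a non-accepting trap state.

Handle the two conditions separately and then intersect. The first has 3 states tracking how much of the suffix `bb` has currently been matched; the second has 4 states tracking the count of `a`s modulo 4. A product state is a pair (one from each), accepting exactly when both do. Equivalent product states are then merged.
        a   b  
>  q0   q1  q2 
   q1   q3  q1 
   q2   q1  q4 
   q3   q5  q3 
 * q4   q1  q4 
   q5   q0  q5 
(> = start, * = accepting)

start=q0 accept=q4 q0-a->q1 q0-b->q2 q1-a->q3 q1-b->q1 q2-a->q1 q2-b->q4 q3-a->q5 q3-b->q3 q4-a->q1 q4-b->q4 q5-a->q0 q5-b->q5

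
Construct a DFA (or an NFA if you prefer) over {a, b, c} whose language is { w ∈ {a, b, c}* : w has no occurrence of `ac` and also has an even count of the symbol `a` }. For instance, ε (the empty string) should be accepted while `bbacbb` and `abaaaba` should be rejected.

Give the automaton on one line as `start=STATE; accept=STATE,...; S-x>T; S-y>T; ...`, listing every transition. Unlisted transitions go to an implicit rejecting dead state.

Run two small machines in parallel and take their product. One (3 states) tracks partial matches of the forbidden pattern `ac`; the other (2 states) tracks the count of `a`s modulo 2. Each combined state is a pair, one component from each; accept when both components accept.
With 6 states:
        a   b   c  
>* S0   S1  S0  S0 
   S1   S2  S3  S4 
 * S2   S1  S0  S5 
   S3   S2  S3  S3 
   S4   S5  S4  S4 
   S5   S4  S5  S5 
(> = start, * = accepting)

start=S0; accept=S0,S2; S0-a>S1; S0-b>S0; S0-c>S0; S1-a>S2; S1-b>S3; S1-c>S4; S2-a>S1; S2-b>S0; S2-c>S5; S3-a>S2; S3-b>S3; S3-c>S3; S4-a>S5; S4-b>S4; S4-c>S4; S5-a>S4; S5-b>S5; S5-c>S5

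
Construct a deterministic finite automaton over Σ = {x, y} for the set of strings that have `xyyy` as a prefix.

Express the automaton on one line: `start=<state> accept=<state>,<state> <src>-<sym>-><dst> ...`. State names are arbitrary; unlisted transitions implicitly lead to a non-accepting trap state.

start=s0 accept=s4 s0-x->s1 s0-y->s5 s1-x->s5 s1-y->s2 s2-x->s5 s2-y->s3 s3-x->s5 s3-y->s4 s4-x->s4 s4-y->s4 s5-x->s5 s5-y->s5

Check the first 4 symbols one by one: s0 through s3 record how many have matched `xyyy` so far; any wrong symbol goes to the dead state s5. After all 4 match we enter the accepting sink s4.
6 states suffice.
        x   y  
>  s0   s1  s5 
   s1   s5  s2 
   s2   s5  s3 
   s3   s5  s4 
 * s4   s4  s4 
   s5   s5  s5 
(> = start, * = accepting)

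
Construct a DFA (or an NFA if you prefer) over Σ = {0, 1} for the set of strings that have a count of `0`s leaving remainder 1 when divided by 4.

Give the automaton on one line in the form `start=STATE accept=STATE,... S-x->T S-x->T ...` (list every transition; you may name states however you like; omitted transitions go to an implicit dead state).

Keep the running count of `0`s modulo 4: each `0` advances along the cycle S0 → S1 → S2 → S3 → S0 while other symbols loop. Accept at S1.
A 4-state machine:
        0   1  
>  S0   S1  S0 
 * S1   S2  S1 
   S2   S3  S2 
   S3   S0  S3 
(> = start, * = accepting)

start=S0 accept=S1 S0-0->S1 S0-1->S0 S1-0->S2 S1-1->S1 S2-0->S3 S2-1->S2 S3-0->S0 S3-1->S3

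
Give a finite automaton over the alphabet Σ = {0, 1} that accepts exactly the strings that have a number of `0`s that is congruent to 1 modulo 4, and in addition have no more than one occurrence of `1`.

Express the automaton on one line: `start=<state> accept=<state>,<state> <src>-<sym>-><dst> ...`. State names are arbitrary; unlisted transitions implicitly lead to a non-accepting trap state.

start=q0 accept=q1,q4 q0-0->q1 q0-1->q2 q1-0->q3 q1-1->q4 q2-0->q4 q2-1->q5 q3-0->q6 q3-1->q7 q4-0->q7 q4-1->q5 q5-0->q5 q5-1->q5 q6-0->q0 q6-1->q8 q7-0->q8 q7-1->q5 q8-0->q2 q8-1->q5

Build one automaton per condition and run them in lockstep. The first has 4 states tracking the count of `0`s modulo 4; the second has 3 states tracking the count of `1`s, saturating at 2. A product state is a pair (one from each), accepting exactly when both do. After merging equivalent states the machine shrinks.
A 9-state machine:
        0   1  
>  q0   q1  q2 
 * q1   q3  q4 
   q2   q4  q5 
   q3   q6  q7 
 * q4   q7  q5 
   q5   q5  q5 
   q6   q0  q8 
   q7   q8  q5 
   q8   q2  q5 
(> = start, * = accepting)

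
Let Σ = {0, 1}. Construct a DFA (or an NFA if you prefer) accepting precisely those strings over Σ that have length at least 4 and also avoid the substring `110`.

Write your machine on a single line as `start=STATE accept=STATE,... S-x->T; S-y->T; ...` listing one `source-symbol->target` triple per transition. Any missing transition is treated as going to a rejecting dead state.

start=q0; accept=q10,q11,q12; q0-0->q1; q0-1->q2; q1-0->q3; q1-1->q4; q2-0->q3; q2-1->q5; q3-0->q6; q3-1->q7; q4-0->q6; q4-1->q8; q5-0->q9; q5-1->q8; q6-0->q10; q6-1->q11; q7-0->q10; q7-1->q12; q8-0->q9; q8-1->q12; q9-0->q9; q9-1->q9; q10-0->q10; q10-1->q11; q11-0->q10; q11-1->q12; q12-0->q9; q12-1->q12

Run two small machines in parallel and take their product. One (6 states) tracks the input length, saturating at 5; the other (4 states) tracks partial matches of the forbidden pattern `110`. Each combined state is a pair, one component from each; accept when both components accept. Minimizing collapses redundant product states.
With 13 states:
          0    1  
>  q0     q1   q2 
   q1     q3   q4 
   q2     q3   q5 
   q3     q6   q7 
   q4     q6   q8 
   q5     q9   q8 
   q6    q10  q11 
   q7    q10  q12 
   q8     q9  q12 
   q9     q9   q9 
 * q10   q10  q11 
 * q11   q10  q12 
 * q12    q9  q12 
(> = start, * = accepting)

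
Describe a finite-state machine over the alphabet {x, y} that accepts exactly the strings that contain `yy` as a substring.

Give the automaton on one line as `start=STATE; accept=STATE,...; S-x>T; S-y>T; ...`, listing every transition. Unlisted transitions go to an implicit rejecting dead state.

start=S0; accept=S2; S0-x>S0; S0-y>S1; S1-x>S0; S1-y>S2; S2-x>S2; S2-y>S2

States S0..S1 record the length of the longest prefix of `yy` that matches the current input suffix. Reaching S2 means `yy` has been seen, and we stay there forever. Accept from S2.
3 states suffice.
        x   y  
>  S0   S0  S1 
   S1   S0  S2 
 * S2   S2  S2 
(> = start, * = accepting)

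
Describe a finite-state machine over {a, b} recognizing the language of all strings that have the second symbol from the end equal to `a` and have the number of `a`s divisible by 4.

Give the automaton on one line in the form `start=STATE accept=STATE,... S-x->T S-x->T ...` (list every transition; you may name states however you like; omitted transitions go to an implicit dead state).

start=s0 accept=s11,s16 s0-a->s1 s0-b->s2 s1-a->s3 s1-b->s4 s2-a->s5 s2-b->s6 s3-a->s7 s3-b->s8 s4-a->s9 s4-b->s10 s5-a->s3 s5-b->s4 s6-a->s5 s6-b->s6 s7-a->s11 s7-b->s12 s8-a->s13 s8-b->s14 s9-a->s7 s9-b->s8 s10-a->s9 s10-b->s10 s11-a->s15 s11-b->s16 s12-a->s17 s12-b->s18 s13-a->s11 s13-b->s12 s14-a->s13 s14-b->s14 s15-a->s3 s15-b->s4 s16-a->s5 s16-b->s6 s17-a->s15 s17-b->s16 s18-a->s17 s18-b->s18

Build one automaton per condition and run them in lockstep. The first has 7 states tracking the last 2 symbols read; the second has 4 states tracking the count of `a`s modulo 4. A product state is a pair (one from each), accepting exactly when both do.
With 19 states:
          a    b  
>  s0     s1   s2 
   s1     s3   s4 
   s2     s5   s6 
   s3     s7   s8 
   s4     s9  s10 
   s5     s3   s4 
   s6     s5   s6 
   s7    s11  s12 
   s8    s13  s14 
   s9     s7   s8 
   s10    s9  s10 
 * s11   s15  s16 
   s12   s17  s18 
   s13   s11  s12 
   s14   s13  s14 
   s15    s3   s4 
 * s16    s5   s6 
   s17   s15  s16 
   s18   s17  s18 
(> = start, * = accepting)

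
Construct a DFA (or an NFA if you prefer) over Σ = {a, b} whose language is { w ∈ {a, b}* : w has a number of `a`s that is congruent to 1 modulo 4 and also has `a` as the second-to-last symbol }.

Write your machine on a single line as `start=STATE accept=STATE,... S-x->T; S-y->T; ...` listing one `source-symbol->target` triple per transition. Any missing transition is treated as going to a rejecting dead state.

Build one automaton per condition and run them in lockstep. One (4 states) tracks the count of `a`s modulo 4; the other (7 states) tracks the last 2 symbols read. Each combined state is a pair, one component from each; accept when both components accept. Equivalent product states are then merged.
        a   b  
>  q0   q1  q0 
   q1   q2  q3 
   q2   q4  q2 
 * q3   q2  q5 
   q4   q6  q4 
   q5   q2  q5 
   q6   q7  q0 
 * q7   q2  q3 
(> = start, * = accepting)

start=q0; accept=q3,q7; q0-a->q1; q0-b->q0; q1-a->q2; q1-b->q3; q2-a->q4; q2-b->q2; q3-a->q2; q3-b->q5; q4-a->q6; q4-b->q4; q5-a->q2; q5-b->q5; q6-a->q7; q6-b->q0; q7-a->q2; q7-b->q3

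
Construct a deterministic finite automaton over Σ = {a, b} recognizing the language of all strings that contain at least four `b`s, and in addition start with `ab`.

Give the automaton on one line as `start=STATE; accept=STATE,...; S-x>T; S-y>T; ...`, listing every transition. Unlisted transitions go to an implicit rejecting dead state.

Run two small machines in parallel and take their product. One (6 states) tracks the count of `b`s, saturating at 5; the other (4 states) tracks whether the input so far still matches the prefix `ab`. Each combined state is a pair, one component from each; accept when both components accept. Minimizing collapses redundant product states.
        a   b  
>  s0   s1  s2 
   s1   s2  s3 
   s2   s2  s2 
   s3   s3  s4 
   s4   s4  s5 
   s5   s5  s6 
 * s6   s6  s6 
(> = start, * = accepting)

start=s0; accept=s6; s0-a>s1; s0-b>s2; s1-a>s2; s1-b>s3; s2-a>s2; s2-b>s2; s3-a>s3; s3-b>s4; s4-a>s4; s4-b>s5; s5-a>s5; s5-b>s6; s6-a>s6; s6-b>s6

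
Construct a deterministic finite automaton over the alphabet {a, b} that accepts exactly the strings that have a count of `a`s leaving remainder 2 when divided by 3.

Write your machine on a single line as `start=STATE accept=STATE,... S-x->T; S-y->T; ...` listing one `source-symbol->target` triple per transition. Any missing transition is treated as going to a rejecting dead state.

Keep the running count of `a`s modulo 3: each `a` advances along the cycle S0 → S1 → S2 → S0 while other symbols loop. Accept at S2.
        a   b  
>  S0   S1  S0 
   S1   S2  S1 
 * S2   S0  S2 
(> = start, * = accepting)

start=S0; accept=S2; S0-a->S1; S0-b->S0; S1-a->S2; S1-b->S1; S2-a->S0; S2-b->S2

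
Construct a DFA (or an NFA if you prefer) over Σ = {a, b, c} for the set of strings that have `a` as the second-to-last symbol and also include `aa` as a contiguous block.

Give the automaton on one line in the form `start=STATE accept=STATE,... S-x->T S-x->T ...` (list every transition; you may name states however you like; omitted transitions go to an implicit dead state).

Handle the two conditions separately and then intersect. The first has 13 states tracking the last 2 symbols read; the second has 3 states tracking whether and how much of `aa` has been seen. A product state is a pair (one from each), accepting exactly when both do. Minimizing collapses redundant product states.
A 6-state machine:
        a   b   c  
>  q0   q1  q0  q0 
   q1   q2  q0  q0 
 * q2   q2  q3  q3 
 * q3   q4  q5  q5 
   q4   q2  q3  q3 
   q5   q4  q5  q5 
(> = start, * = accepting)

start=q0 accept=q2,q3 q0-a->q1 q0-b->q0 q0-c->q0 q1-a->q2 q1-b->q0 q1-c->q0 q2-a->q2 q2-b->q3 q2-c->q3 q3-a->q4 q3-b->q5 q3-c->q5 q4-a->q2 q4-b->q3 q4-c->q3 q5-a->q4 q5-b->q5 q5-c->q5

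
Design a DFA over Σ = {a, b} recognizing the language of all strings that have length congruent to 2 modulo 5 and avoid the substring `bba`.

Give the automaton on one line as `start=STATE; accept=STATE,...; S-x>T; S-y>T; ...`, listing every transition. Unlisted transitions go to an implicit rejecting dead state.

Build one automaton per condition and run them in lockstep. The first has 5 states tracking the input length modulo 5; the second has 4 states tracking partial matches of the forbidden pattern `bba`. A product state is a pair (one from each), accepting exactly when both do.
          a    b  
>  q0     q1   q2 
   q1     q3   q4 
   q2     q3   q5 
 * q3     q6   q7 
 * q4     q6   q8 
 * q5     q9   q8 
   q6    q10  q11 
   q7    q10  q12 
   q8    q13  q12 
   q9    q13  q13 
   q10    q0  q14 
   q11    q0  q15 
   q12   q16  q15 
   q13   q16  q16 
   q14    q1  q17 
   q15   q18  q17 
   q16   q18  q18 
   q17   q19   q5 
   q18   q19  q19 
   q19    q9   q9 
(> = start, * = accepting)

start=q0; accept=q3,q4,q5; q0-a>q1; q0-b>q2; q1-a>q3; q1-b>q4; q2-a>q3; q2-b>q5; q3-a>q6; q3-b>q7; q4-a>q6; q4-b>q8; q5-a>q9; q5-b>q8; q6-a>q10; q6-b>q11; q7-a>q10; q7-b>q12; q8-a>q13; q8-b>q12; q9-a>q13; q9-b>q13; q10-a>q0; q10-b>q14; q11-a>q0; q11-b>q15; q12-a>q16; q12-b>q15; q13-a>q16; q13-b>q16; q14-a>q1; q14-b>q17; q15-a>q18; q15-b>q17; q16-a>q18; q16-b>q18; q17-a>q19; q17-b>q5; q18-a>q19; q18-b>q19; q19-a>q9; q19-b>q9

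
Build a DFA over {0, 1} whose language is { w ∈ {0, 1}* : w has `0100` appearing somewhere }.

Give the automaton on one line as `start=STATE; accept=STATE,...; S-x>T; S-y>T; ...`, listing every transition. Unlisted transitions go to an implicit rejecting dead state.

start=s0; accept=s4; s0-0>s1; s0-1>s0; s1-0>s1; s1-1>s2; s2-0>s3; s2-1>s0; s3-0>s4; s3-1>s2; s4-0>s4; s4-1>s4

States s0..s3 record the length of the longest prefix of `0100` that matches the current input suffix. Reaching s4 means `0100` has been seen, and we stay there forever. Accept from s4.
5 states suffice.
        0   1  
>  s0   s1  s0 
   s1   s1  s2 
   s2   s3  s0 
   s3   s4  s2 
 * s4   s4  s4 
(> = start, * = accepting)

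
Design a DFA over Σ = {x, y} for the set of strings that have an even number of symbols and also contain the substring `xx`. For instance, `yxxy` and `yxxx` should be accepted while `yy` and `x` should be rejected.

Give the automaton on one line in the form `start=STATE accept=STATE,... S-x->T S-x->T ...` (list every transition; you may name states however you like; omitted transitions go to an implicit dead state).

Build one automaton per condition and run them in lockstep. One (2 states) tracks the input length modulo 2; the other (3 states) tracks whether and how much of `xx` has been seen. Each combined state is a pair, one component from each; accept when both components accept.
6 states suffice.
        x   y  
>  S0   S1  S2 
   S1   S3  S0 
   S2   S4  S0 
 * S3   S5  S5 
   S4   S5  S2 
   S5   S3  S3 
(> = start, * = accepting)

start=S0 accept=S3 S0-x->S1 S0-y->S2 S1-x->S3 S1-y->S0 S2-x->S4 S2-y->S0 S3-x->S5 S3-y->S5 S4-x->S5 S4-y->S2 S5-x->S3 S5-y->S3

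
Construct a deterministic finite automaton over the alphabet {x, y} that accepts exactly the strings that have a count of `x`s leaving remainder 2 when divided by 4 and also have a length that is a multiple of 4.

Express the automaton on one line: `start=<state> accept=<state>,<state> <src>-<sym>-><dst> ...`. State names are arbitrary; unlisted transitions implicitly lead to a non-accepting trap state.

Handle the two conditions separately and then intersect. One (4 states) tracks the count of `x`s modulo 4; the other (4 states) tracks the input length modulo 4. Each combined state is a pair, one component from each; accept when both components accept.
          x    y  
>  S0     S1   S2 
   S1     S3   S4 
   S2     S4   S5 
   S3     S6   S7 
   S4     S7   S8 
   S5     S8   S9 
   S6     S0  S10 
   S7    S10  S11 
   S8    S11  S12 
   S9    S12   S0 
   S10    S2  S13 
 * S11   S13  S14 
   S12   S14   S1 
   S13    S5  S15 
   S14   S15   S3 
   S15    S9   S6 
(> = start, * = accepting)

start=S0 accept=S11 S0-x->S1 S0-y->S2 S1-x->S3 S1-y->S4 S2-x->S4 S2-y->S5 S3-x->S6 S3-y->S7 S4-x->S7 S4-y->S8 S5-x->S8 S5-y->S9 S6-x->S0 S6-y->S10 S7-x->S10 S7-y->S11 S8-x->S11 S8-y->S12 S9-x->S12 S9-y->S0 S10-x->S2 S10-y->S13 S11-x->S13 S11-y->S14 S12-x->S14 S12-y->S1 S13-x->S5 S13-y->S15 S14-x->S15 S14-y->S3 S15-x->S9 S15-y->S6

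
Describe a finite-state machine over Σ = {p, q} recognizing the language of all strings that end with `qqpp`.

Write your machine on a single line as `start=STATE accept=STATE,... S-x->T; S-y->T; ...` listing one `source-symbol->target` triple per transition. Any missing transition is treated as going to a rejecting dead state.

Remember how much of `qqpp` the current input suffix matches. State A means no match yet; B means the last symbol is `q`; C means the last 2 symbols are `qq`; D means the last 3 symbols are `qqp`; E means the last 4 symbols are `qqpp`. Only E accepts. On a mismatch, fall back to the longest proper suffix that is still a prefix of `qqpp`.
A 5-state machine:
       p  q 
>  A   A  B 
   B   A  C 
   C   D  C 
   D   E  B 
 * E   A  B 
(> = start, * = accepting)

start=A; accept=E; A-p->A; A-q->B; B-p->A; B-q->C; C-p->D; C-q->C; D-p->E; D-q->B; E-p->A; E-q->B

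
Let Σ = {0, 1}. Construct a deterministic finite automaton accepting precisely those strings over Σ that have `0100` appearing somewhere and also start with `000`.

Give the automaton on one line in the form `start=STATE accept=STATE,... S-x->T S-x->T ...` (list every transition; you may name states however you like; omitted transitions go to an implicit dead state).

Handle the two conditions separately and then intersect. The first has 5 states tracking whether and how much of `0100` has been seen; the second has 5 states tracking whether the input so far still matches the prefix `000`. A product state is a pair (one from each), accepting exactly when both do. After merging equivalent states the machine shrinks.
A 9-state machine:
        0   1  
>  q0   q1  q2 
   q1   q3  q2 
   q2   q2  q2 
   q3   q4  q2 
   q4   q4  q5 
   q5   q6  q7 
   q6   q8  q5 
   q7   q4  q7 
 * q8   q8  q8 
(> = start, * = accepting)

start=q0 accept=q8 q0-0->q1 q0-1->q2 q1-0->q3 q1-1->q2 q2-0->q2 q2-1->q2 q3-0->q4 q3-1->q2 q4-0->q4 q4-1->q5 q5-0->q6 q5-1->q7 q6-0->q8 q6-1->q5 q7-0->q4 q7-1->q7 q8-0->q8 q8-1->q8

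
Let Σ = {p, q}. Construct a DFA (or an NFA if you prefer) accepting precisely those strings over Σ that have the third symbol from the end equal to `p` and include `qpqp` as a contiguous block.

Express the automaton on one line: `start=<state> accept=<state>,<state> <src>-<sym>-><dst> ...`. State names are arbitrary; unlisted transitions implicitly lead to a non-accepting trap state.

Build one automaton per condition and run them in lockstep. The first has 15 states tracking the last 3 symbols read; the second has 5 states tracking whether and how much of `qpqp` has been seen. A product state is a pair (one from each), accepting exactly when both do.
          p    q  
>  s0     s1   s2 
   s1     s3   s4 
   s2     s5   s6 
   s3     s7   s8 
   s4     s9  s10 
   s5    s11  s12 
   s6    s13  s14 
   s7     s7   s8 
   s8     s9  s10 
   s9    s11  s12 
   s10   s13  s14 
   s11    s7   s8 
   s12   s15  s10 
   s13   s11  s12 
   s14   s13  s14 
 * s15   s16  s17 
   s16   s18  s19 
   s17   s15  s20 
 * s18   s18  s19 
 * s19   s15  s20 
 * s20   s21  s22 
   s21   s16  s17 
   s22   s21  s22 
(> = start, * = accepting)

start=s0 accept=s15,s18,s19,s20 s0-p->s1 s0-q->s2 s1-p->s3 s1-q->s4 s2-p->s5 s2-q->s6 s3-p->s7 s3-q->s8 s4-p->s9 s4-q->s10 s5-p->s11 s5-q->s12 s6-p->s13 s6-q->s14 s7-p->s7 s7-q->s8 s8-p->s9 s8-q->s10 s9-p->s11 s9-q->s12 s10-p->s13 s10-q->s14 s11-p->s7 s11-q->s8 s12-p->s15 s12-q->s10 s13-p->s11 s13-q->s12 s14-p->s13 s14-q->s14 s15-p->s16 s15-q->s17 s16-p->s18 s16-q->s19 s17-p->s15 s17-q->s20 s18-p->s18 s18-q->s19 s19-p->s15 s19-q->s20 s20-p->s21 s20-q->s22 s21-p->s16 s21-q->s17 s22-p->s21 s22-q->s22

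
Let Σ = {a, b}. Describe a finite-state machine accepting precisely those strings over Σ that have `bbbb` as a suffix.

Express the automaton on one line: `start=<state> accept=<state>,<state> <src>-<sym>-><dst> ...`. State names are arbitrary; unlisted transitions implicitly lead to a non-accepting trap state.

start=s0 accept=s4 s0-a->s0 s0-b->s1 s1-a->s0 s1-b->s2 s2-a->s0 s2-b->s3 s3-a->s0 s3-b->s4 s4-a->s0 s4-b->s4

Remember how much of `bbbb` the current input suffix matches. State s0 means no match yet; s1 means the last symbol is `b`; s2 means the last 2 symbols are `bb`; s3 means the last 3 symbols are `bbb`; s4 means the last 4 symbols are `bbbb`. Only s4 accepts. On a mismatch, fall back to the longest proper suffix that is still a prefix of `bbbb`.
A 5-state machine:
        a   b  
>  s0   s0  s1 
   s1   s0  s2 
   s2   s0  s3 
   s3   s0  s4 
 * s4   s0  s4 
(> = start, * = accepting)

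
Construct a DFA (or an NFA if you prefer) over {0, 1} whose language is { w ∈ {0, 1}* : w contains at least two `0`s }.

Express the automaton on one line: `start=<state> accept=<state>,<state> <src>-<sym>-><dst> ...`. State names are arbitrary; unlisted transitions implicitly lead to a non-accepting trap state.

Count `0`s, saturating at 3: states q0 through q2 mean 0 through 2 `0`s seen; q3 means more than 2. Each `0` increments (capped at q3); other symbols loop. Accept from {q2, q3}.
A 4-state machine:
        0   1  
>  q0   q1  q0 
   q1   q2  q1 
 * q2   q3  q2 
 * q3   q3  q3 
(> = start, * = accepting)

start=q0 accept=q2,q3 q0-0->q1 q0-1->q0 q1-0->q2 q1-1->q1 q2-0->q3 q2-1->q2 q3-0->q3 q3-1->q3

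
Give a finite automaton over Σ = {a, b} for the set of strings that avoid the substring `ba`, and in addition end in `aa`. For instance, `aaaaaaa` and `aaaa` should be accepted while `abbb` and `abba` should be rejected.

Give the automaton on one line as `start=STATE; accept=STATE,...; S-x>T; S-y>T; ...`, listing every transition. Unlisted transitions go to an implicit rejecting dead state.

start=q0; accept=q3; q0-a>q1; q0-b>q2; q1-a>q3; q1-b>q2; q2-a>q2; q2-b>q2; q3-a>q3; q3-b>q2

Handle the two conditions separately and then intersect. One (3 states) tracks partial matches of the forbidden pattern `ba`; the other (3 states) tracks how much of the suffix `aa` has currently been matched. Each combined state is a pair, one component from each; accept when both components accept. After merging equivalent states the machine shrinks.
4 states suffice.
        a   b  
>  q0   q1  q2 
   q1   q3  q2 
   q2   q2  q2 
 * q3   q3  q2 
(> = start, * = accepting)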